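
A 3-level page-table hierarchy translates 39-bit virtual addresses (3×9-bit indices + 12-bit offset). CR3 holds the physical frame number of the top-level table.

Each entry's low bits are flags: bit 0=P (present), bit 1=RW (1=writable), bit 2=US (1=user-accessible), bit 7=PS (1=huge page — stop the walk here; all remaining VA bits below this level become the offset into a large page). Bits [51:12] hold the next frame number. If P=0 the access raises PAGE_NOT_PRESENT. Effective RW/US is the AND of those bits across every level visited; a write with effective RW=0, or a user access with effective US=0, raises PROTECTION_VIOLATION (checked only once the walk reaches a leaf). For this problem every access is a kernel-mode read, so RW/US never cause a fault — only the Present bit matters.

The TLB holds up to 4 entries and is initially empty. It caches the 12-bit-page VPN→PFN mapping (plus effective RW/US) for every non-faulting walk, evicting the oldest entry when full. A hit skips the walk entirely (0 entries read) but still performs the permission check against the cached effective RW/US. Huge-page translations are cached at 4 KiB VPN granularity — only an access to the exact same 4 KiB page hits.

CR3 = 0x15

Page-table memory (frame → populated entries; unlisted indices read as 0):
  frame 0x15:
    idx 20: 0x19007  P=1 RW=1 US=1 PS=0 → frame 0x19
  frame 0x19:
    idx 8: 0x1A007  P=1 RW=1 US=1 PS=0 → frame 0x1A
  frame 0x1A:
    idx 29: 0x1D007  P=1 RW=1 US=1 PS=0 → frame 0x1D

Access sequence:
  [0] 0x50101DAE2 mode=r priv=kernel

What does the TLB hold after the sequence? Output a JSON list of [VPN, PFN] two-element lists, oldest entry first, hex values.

Walk each access:
#0 VA=0x50101DAE2 (r,kernel):
  L0: frame=0x15 idx=20 entry=0x19007 [P=1 RW=1 US=1 PS=0]
  L1: frame=0x19 idx=8 entry=0x1A007 [P=1 RW=1 US=1 PS=0]
  L2: frame=0x1A idx=29 entry=0x1D007 [P=1 RW=1 US=1 PS=0]
  ⇒ phys 0x1DAE2  [3 reads]

TLB: [["0x50101D", "0x1D"]]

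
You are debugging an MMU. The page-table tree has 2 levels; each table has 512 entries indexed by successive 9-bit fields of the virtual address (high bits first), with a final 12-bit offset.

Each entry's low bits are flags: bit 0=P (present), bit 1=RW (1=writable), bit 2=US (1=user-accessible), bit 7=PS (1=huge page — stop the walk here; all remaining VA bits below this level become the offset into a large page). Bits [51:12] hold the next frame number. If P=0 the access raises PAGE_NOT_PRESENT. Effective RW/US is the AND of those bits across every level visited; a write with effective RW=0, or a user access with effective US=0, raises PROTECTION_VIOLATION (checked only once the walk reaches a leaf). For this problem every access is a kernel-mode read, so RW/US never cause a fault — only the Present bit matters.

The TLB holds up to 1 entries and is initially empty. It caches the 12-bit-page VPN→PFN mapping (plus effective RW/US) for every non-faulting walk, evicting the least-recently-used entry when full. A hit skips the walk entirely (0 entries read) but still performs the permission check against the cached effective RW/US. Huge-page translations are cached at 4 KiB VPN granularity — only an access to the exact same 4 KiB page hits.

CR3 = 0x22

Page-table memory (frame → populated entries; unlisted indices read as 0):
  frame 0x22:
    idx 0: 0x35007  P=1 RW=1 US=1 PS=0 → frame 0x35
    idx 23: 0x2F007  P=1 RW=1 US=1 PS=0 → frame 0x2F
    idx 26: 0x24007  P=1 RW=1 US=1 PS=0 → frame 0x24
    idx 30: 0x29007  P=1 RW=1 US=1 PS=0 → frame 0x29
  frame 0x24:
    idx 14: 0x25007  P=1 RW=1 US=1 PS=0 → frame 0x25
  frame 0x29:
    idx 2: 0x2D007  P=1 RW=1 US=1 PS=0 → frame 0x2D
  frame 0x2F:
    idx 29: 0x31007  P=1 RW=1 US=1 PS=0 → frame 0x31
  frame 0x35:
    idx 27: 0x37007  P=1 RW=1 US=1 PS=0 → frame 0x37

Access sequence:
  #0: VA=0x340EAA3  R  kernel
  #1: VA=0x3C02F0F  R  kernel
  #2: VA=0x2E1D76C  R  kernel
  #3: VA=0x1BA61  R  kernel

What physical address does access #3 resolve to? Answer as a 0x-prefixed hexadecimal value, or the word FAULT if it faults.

Trace:
#0 VA=0x340EAA3 (r,kernel):
  L0: frame=0x22 idx=26 entry=0x24007 [P=1 RW=1 US=1 PS=0]
  L1: frame=0x24 idx=14 entry=0x25007 [P=1 RW=1 US=1 PS=0]
  ✓ 0x25AA3  — 2 lookups
#1 VA=0x3C02F0F (r,kernel):
  L0: frame=0x22 idx=30 entry=0x29007 [P=1 RW=1 US=1 PS=0]
  L1: frame=0x29 idx=2 entry=0x2D007 [P=1 RW=1 US=1 PS=0]
  ✓ 0x2DF0F  — 2 lookups
#2 VA=0x2E1D76C (r,kernel):
  L0: frame=0x22 idx=23 entry=0x2F007 [P=1 RW=1 US=1 PS=0]
  L1: frame=0x2F idx=29 entry=0x31007 [P=1 RW=1 US=1 PS=0]
  ✓ 0x3176C  — 2 lookups
#3 VA=0x1BA61 (r,kernel):
  L0: frame=0x22 idx=0 entry=0x35007 [P=1 RW=1 US=1 PS=0]
  L1: frame=0x35 idx=27 entry=0x37007 [P=1 RW=1 US=1 PS=0]
  ✓ 0x37A61  — 2 lookups

Access #3 PA: 0x37A61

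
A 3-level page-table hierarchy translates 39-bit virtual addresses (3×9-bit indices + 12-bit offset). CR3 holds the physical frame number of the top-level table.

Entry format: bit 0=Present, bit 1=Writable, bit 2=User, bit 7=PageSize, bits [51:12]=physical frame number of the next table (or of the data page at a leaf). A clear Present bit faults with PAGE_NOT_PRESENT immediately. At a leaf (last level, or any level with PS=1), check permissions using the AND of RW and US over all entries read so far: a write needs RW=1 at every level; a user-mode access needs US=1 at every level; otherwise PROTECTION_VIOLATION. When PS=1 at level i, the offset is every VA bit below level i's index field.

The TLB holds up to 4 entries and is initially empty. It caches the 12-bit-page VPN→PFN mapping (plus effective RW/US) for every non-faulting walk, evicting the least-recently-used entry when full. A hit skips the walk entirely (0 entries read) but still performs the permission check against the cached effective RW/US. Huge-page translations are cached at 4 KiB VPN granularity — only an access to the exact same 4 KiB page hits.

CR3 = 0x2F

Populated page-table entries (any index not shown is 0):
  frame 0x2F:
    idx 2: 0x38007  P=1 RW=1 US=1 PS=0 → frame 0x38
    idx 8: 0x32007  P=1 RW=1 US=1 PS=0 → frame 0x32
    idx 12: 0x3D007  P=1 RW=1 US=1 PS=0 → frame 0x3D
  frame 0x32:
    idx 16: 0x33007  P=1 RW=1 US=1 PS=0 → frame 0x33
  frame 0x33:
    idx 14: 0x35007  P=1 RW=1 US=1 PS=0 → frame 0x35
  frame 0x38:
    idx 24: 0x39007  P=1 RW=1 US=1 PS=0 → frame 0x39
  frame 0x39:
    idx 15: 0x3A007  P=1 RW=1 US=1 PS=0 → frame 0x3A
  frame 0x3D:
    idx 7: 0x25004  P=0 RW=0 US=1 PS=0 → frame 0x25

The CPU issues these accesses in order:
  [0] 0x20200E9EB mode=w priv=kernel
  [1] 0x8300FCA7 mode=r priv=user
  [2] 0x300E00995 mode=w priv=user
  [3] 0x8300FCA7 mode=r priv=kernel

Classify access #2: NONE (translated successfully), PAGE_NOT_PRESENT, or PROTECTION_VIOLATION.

Trace:
#0 VA=0x20200E9EB (w,kernel):
  [0] read 0x2F idx=8: raw=0x32007 flags P=1 W=1 U=1 S=0
  [1] read 0x32 idx=16: raw=0x33007 flags P=1 W=1 U=1 S=0
  [2] read 0x33 idx=14: raw=0x35007 flags P=1 W=1 U=1 S=0
  ⇒ phys 0x359EB  [3 reads]
#1 VA=0x8300FCA7 (r,user):
  [0] read 0x2F idx=2: raw=0x38007 flags P=1 W=1 U=1 S=0
  [1] read 0x38 idx=24: raw=0x39007 flags P=1 W=1 U=1 S=0
  [2] read 0x39 idx=15: raw=0x3A007 flags P=1 W=1 U=1 S=0
  ⇒ phys 0x3ACA7  [3 reads]
#2 VA=0x300E00995 (w,user):
  [0] read 0x2F idx=12: raw=0x3D007 flags P=1 W=1 U=1 S=0
  [1] read 0x3D idx=7: raw=0x25004 flags P=0 W=0 U=1 S=0
  ✗ PAGE_NOT_PRESENT  [2 reads]
#3 VA=0x8300FCA7 (r,kernel):
  TLB hit vpn=0x8300F → PA=0x3ACA7

Access #2 fault: PAGE_NOT_PRESENT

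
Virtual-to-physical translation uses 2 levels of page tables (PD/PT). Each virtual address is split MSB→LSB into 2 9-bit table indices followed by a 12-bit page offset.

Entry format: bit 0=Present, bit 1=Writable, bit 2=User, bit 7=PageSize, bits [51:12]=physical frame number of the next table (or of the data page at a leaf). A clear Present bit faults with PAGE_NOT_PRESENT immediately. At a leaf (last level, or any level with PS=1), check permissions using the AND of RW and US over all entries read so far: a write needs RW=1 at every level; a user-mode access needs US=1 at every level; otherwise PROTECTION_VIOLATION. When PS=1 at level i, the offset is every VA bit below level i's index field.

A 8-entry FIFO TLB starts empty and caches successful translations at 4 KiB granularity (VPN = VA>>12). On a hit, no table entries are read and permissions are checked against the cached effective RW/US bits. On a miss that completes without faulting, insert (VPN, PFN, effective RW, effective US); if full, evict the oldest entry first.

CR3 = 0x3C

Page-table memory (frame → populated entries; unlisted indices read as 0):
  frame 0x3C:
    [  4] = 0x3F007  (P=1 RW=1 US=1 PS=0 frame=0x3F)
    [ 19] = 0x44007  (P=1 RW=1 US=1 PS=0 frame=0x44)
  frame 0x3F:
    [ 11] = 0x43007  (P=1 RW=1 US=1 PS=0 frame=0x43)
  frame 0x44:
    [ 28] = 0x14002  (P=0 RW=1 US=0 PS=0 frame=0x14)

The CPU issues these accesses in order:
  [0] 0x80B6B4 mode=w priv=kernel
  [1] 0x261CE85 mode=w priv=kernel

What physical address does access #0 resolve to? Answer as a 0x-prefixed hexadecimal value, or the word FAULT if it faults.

Per-access translation:
#0 VA=0x80B6B4 (w,kernel):
  lvl0: tbl 0x3C, slot 4 ⇒ 0x3F007 (P1/RW1/US1/PS0)
  lvl1: tbl 0x3F, slot 11 ⇒ 0x43007 (P1/RW1/US1/PS0)
  ⇒ phys 0x436B4  [2 reads]
#1 VA=0x261CE85 (w,kernel):
  lvl0: tbl 0x3C, slot 19 ⇒ 0x44007 (P1/RW1/US1/PS0)
  lvl1: tbl 0x44, slot 28 ⇒ 0x14002 (P0/RW1/US0/PS0)
  → PAGE_NOT_PRESENT  (2 entries read)

Access #0 PA: 0x436B4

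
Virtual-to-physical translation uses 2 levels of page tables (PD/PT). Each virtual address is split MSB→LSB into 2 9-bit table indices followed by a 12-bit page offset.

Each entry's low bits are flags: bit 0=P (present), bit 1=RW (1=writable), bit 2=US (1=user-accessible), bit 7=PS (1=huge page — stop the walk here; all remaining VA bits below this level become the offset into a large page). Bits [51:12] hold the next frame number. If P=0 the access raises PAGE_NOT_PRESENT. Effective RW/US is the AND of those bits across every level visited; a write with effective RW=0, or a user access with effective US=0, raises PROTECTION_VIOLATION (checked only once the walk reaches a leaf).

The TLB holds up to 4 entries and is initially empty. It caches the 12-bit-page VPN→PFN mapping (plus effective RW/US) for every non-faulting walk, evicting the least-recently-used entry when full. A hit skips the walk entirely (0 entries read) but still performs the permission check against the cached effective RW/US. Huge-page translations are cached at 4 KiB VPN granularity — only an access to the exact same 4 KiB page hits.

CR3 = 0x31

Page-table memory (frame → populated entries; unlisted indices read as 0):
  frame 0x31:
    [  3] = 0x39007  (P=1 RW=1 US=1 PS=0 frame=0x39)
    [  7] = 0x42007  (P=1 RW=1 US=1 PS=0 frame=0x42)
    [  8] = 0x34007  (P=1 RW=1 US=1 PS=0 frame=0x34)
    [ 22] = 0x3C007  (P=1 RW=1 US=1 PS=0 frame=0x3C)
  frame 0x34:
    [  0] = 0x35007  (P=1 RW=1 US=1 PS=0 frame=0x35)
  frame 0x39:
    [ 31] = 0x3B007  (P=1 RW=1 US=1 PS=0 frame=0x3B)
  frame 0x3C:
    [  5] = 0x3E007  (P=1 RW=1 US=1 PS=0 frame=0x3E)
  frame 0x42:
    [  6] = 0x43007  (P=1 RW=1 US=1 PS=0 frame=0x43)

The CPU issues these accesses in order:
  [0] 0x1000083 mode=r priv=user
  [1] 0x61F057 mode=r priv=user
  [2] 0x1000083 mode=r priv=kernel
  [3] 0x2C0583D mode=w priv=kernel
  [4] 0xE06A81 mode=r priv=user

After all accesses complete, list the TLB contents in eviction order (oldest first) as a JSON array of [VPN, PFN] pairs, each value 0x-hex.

Trace:
#0 VA=0x1000083 (r,user):
  L0 @0x31[8] → 0x34007  P=1,RW=1,US=1,PS=0
  L1 @0x34[0] → 0x35007  P=1,RW=1,US=1,PS=0
  ⇒ phys 0x35083  [2 reads]
#1 VA=0x61F057 (r,user):
  L0 @0x31[3] → 0x39007  P=1,RW=1,US=1,PS=0
  L1 @0x39[31] → 0x3B007  P=1,RW=1,US=1,PS=0
  ⇒ phys 0x3B057  [2 reads]
#2 VA=0x1000083 (r,kernel):
  TLB hit vpn=0x1000 → PA=0x35083
#3 VA=0x2C0583D (w,kernel):
  L0 @0x31[22] → 0x3C007  P=1,RW=1,US=1,PS=0
  L1 @0x3C[5] → 0x3E007  P=1,RW=1,US=1,PS=0
  ⇒ phys 0x3E83D  [2 reads]
#4 VA=0xE06A81 (r,user):
  L0 @0x31[7] → 0x42007  P=1,RW=1,US=1,PS=0
  L1 @0x42[6] → 0x43007  P=1,RW=1,US=1,PS=0
  ⇒ phys 0x43A81  [2 reads]

TLB: [["0x61F", "0x3B"], ["0x1000", "0x35"], ["0x2C05", "0x3E"], ["0xE06", "0x43"]]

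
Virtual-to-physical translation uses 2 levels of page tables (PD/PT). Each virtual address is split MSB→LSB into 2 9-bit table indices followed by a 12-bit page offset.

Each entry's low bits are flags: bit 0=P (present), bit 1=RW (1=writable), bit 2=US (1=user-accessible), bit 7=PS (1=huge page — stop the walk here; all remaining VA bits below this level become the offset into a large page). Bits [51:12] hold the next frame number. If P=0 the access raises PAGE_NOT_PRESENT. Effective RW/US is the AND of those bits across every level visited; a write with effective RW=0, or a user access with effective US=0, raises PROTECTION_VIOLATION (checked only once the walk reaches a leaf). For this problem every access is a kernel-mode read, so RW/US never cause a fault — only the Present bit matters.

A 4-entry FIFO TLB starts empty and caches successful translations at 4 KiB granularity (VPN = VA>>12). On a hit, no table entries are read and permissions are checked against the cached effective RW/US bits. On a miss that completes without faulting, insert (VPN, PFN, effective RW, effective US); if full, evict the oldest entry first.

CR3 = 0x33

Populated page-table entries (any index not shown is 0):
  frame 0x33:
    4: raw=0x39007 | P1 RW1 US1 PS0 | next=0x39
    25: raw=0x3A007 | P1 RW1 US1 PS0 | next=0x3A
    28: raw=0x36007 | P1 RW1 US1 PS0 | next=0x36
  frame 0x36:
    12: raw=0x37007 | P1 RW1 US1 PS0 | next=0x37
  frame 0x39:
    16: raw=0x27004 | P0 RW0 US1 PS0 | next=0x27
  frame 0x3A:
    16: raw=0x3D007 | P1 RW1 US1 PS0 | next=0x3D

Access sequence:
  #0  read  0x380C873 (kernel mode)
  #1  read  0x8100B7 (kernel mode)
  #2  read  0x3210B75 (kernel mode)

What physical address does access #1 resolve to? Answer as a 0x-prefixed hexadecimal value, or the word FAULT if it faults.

Trace:
#0 VA=0x380C873 (r,kernel):
  L0: frame=0x33 idx=28 entry=0x36007 [P=1 RW=1 US=1 PS=0]
  L1: frame=0x36 idx=12 entry=0x37007 [P=1 RW=1 US=1 PS=0]
  → PA=0x37873  (2 entries read)
#1 VA=0x8100B7 (r,kernel):
  L0: frame=0x33 idx=4 entry=0x39007 [P=1 RW=1 US=1 PS=0]
  L1: frame=0x39 idx=16 entry=0x27004 [P=0 RW=0 US=1 PS=0]
  ✗ PAGE_NOT_PRESENT  [2 reads]
#2 VA=0x3210B75 (r,kernel):
  L0: frame=0x33 idx=25 entry=0x3A007 [P=1 RW=1 US=1 PS=0]
  L1: frame=0x3A idx=16 entry=0x3D007 [P=1 RW=1 US=1 PS=0]
  → PA=0x3DB75  (2 entries read)

Access #1 PA: FAULT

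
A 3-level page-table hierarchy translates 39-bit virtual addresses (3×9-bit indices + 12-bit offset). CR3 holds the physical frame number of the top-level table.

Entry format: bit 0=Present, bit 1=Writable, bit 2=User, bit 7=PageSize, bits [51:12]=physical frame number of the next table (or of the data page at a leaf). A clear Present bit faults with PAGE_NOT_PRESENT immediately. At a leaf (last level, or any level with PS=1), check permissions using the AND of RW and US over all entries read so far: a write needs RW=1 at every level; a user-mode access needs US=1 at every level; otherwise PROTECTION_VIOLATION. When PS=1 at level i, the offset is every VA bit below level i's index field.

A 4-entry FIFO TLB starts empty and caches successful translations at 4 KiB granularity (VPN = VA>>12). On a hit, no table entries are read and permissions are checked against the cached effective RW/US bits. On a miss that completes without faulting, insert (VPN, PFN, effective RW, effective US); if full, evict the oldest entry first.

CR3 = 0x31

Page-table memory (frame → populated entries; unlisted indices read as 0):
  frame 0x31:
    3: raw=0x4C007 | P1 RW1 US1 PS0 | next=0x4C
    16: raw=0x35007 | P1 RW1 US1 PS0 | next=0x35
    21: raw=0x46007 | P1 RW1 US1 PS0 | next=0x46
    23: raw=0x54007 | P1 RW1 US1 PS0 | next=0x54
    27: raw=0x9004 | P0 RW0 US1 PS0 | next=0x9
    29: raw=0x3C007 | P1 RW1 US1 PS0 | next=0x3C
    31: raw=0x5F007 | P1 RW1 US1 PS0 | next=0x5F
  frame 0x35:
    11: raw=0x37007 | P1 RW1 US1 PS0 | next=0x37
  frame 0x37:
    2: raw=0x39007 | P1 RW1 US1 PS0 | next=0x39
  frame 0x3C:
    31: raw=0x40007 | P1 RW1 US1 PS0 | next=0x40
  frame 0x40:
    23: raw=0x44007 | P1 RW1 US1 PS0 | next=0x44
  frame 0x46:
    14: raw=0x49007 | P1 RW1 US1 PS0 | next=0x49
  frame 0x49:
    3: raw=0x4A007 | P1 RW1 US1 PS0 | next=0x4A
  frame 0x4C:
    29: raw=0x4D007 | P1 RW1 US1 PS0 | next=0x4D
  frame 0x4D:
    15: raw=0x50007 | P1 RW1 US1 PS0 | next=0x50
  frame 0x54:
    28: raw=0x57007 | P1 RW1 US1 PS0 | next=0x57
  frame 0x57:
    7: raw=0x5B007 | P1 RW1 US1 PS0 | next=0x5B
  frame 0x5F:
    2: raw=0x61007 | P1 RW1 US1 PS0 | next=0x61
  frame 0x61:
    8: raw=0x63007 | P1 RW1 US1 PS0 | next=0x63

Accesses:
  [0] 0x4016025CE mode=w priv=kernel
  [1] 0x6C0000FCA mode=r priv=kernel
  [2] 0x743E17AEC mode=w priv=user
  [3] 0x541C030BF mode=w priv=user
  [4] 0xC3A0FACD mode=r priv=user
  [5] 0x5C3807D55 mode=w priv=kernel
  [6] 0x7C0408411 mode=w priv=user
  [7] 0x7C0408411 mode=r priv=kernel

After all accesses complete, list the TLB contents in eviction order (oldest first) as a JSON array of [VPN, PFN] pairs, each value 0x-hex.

Walk each access:
#0 VA=0x4016025CE (w,kernel):
  L0: frame=0x31 idx=16 entry=0x35007 [P=1 RW=1 US=1 PS=0]
  L1: frame=0x35 idx=11 entry=0x37007 [P=1 RW=1 US=1 PS=0]
  L2: frame=0x37 idx=2 entry=0x39007 [P=1 RW=1 US=1 PS=0]
  ⇒ phys 0x395CE  [3 reads]
#1 VA=0x6C0000FCA (r,kernel):
  L0: frame=0x31 idx=27 entry=0x9004 [P=0 RW=0 US=1 PS=0]
  ⇒ fault: PAGE_NOT_PRESENT  — 1 lookups
#2 VA=0x743E17AEC (w,user):
  L0: frame=0x31 idx=29 entry=0x3C007 [P=1 RW=1 US=1 PS=0]
  L1: frame=0x3C idx=31 entry=0x40007 [P=1 RW=1 US=1 PS=0]
  L2: frame=0x40 idx=23 entry=0x44007 [P=1 RW=1 US=1 PS=0]
  ⇒ phys 0x44AEC  [3 reads]
#3 VA=0x541C030BF (w,user):
  L0: frame=0x31 idx=21 entry=0x46007 [P=1 RW=1 US=1 PS=0]
  L1: frame=0x46 idx=14 entry=0x49007 [P=1 RW=1 US=1 PS=0]
  L2: frame=0x49 idx=3 entry=0x4A007 [P=1 RW=1 US=1 PS=0]
  ⇒ phys 0x4A0BF  [3 reads]
#4 VA=0xC3A0FACD (r,user):
  L0: frame=0x31 idx=3 entry=0x4C007 [P=1 RW=1 US=1 PS=0]
  L1: frame=0x4C idx=29 entry=0x4D007 [P=1 RW=1 US=1 PS=0]
  L2: frame=0x4D idx=15 entry=0x50007 [P=1 RW=1 US=1 PS=0]
  ⇒ phys 0x50ACD  [3 reads]
#5 VA=0x5C3807D55 (w,kernel):
  L0: frame=0x31 idx=23 entry=0x54007 [P=1 RW=1 US=1 PS=0]
  L1: frame=0x54 idx=28 entry=0x57007 [P=1 RW=1 US=1 PS=0]
  L2: frame=0x57 idx=7 entry=0x5B007 [P=1 RW=1 US=1 PS=0]
  ⇒ phys 0x5BD55  [3 reads]
#6 VA=0x7C0408411 (w,user):
  L0: frame=0x31 idx=31 entry=0x5F007 [P=1 RW=1 US=1 PS=0]
  L1: frame=0x5F idx=2 entry=0x61007 [P=1 RW=1 US=1 PS=0]
  L2: frame=0x61 idx=8 entry=0x63007 [P=1 RW=1 US=1 PS=0]
  ⇒ phys 0x63411  [3 reads]
#7 VA=0x7C0408411 (r,kernel):
  TLB hit vpn=0x7C0408 → PA=0x63411

TLB: [["0x541C03", "0x4A"], ["0xC3A0F", "0x50"], ["0x5C3807", "0x5B"], ["0x7C0408", "0x63"]]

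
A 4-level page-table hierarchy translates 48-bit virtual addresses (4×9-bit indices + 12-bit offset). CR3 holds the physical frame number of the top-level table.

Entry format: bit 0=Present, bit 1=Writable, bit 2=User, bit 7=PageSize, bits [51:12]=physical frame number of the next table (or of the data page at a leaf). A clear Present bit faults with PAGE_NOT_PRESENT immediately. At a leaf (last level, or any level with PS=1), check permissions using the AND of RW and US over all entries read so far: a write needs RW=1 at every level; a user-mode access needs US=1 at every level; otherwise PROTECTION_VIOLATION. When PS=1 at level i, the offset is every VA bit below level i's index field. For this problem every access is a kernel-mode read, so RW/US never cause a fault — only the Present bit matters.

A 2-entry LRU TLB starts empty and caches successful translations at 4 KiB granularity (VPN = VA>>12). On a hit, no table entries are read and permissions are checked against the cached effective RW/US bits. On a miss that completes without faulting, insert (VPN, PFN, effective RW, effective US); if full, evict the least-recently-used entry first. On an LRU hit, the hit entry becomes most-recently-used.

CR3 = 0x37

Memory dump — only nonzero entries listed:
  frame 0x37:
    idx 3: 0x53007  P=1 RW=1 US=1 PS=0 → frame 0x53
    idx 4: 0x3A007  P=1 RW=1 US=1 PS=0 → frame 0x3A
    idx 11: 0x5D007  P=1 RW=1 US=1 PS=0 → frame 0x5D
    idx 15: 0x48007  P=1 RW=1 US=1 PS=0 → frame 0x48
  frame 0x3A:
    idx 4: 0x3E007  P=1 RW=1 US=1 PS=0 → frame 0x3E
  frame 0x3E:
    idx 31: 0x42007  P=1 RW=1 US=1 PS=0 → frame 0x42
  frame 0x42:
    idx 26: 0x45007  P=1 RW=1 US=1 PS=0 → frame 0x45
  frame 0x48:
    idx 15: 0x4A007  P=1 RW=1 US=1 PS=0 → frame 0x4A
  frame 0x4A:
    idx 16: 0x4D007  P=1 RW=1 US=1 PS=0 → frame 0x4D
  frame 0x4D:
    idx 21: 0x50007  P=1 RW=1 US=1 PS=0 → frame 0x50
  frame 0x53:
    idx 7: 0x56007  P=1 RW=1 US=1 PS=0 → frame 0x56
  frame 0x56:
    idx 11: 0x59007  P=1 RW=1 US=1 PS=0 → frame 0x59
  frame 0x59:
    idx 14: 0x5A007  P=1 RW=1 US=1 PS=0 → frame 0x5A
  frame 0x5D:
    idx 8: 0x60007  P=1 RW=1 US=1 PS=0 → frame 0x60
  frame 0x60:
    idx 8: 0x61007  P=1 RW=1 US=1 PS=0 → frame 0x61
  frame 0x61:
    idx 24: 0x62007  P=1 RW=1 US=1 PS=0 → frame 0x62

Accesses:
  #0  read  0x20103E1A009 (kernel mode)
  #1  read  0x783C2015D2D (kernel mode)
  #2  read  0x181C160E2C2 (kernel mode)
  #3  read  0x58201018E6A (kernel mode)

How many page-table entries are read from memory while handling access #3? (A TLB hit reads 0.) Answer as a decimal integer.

Trace:
#0 VA=0x20103E1A009 (r,kernel):
  L0: frame=0x37 idx=4 entry=0x3A007 [P=1 RW=1 US=1 PS=0]
  L1: frame=0x3A idx=4 entry=0x3E007 [P=1 RW=1 US=1 PS=0]
  L2: frame=0x3E idx=31 entry=0x42007 [P=1 RW=1 US=1 PS=0]
  L3: frame=0x42 idx=26 entry=0x45007 [P=1 RW=1 US=1 PS=0]
  ⇒ phys 0x45009  [4 reads]
#1 VA=0x783C2015D2D (r,kernel):
  L0: frame=0x37 idx=15 entry=0x48007 [P=1 RW=1 US=1 PS=0]
  L1: frame=0x48 idx=15 entry=0x4A007 [P=1 RW=1 US=1 PS=0]
  L2: frame=0x4A idx=16 entry=0x4D007 [P=1 RW=1 US=1 PS=0]
  L3: frame=0x4D idx=21 entry=0x50007 [P=1 RW=1 US=1 PS=0]
  ⇒ phys 0x50D2D  [4 reads]
#2 VA=0x181C160E2C2 (r,kernel):
  L0: frame=0x37 idx=3 entry=0x53007 [P=1 RW=1 US=1 PS=0]
  L1: frame=0x53 idx=7 entry=0x56007 [P=1 RW=1 US=1 PS=0]
  L2: frame=0x56 idx=11 entry=0x59007 [P=1 RW=1 US=1 PS=0]
  L3: frame=0x59 idx=14 entry=0x5A007 [P=1 RW=1 US=1 PS=0]
  ⇒ phys 0x5A2C2  [4 reads]
#3 VA=0x58201018E6A (r,kernel):
  L0: frame=0x37 idx=11 entry=0x5D007 [P=1 RW=1 US=1 PS=0]
  L1: frame=0x5D idx=8 entry=0x60007 [P=1 RW=1 US=1 PS=0]
  L2: frame=0x60 idx=8 entry=0x61007 [P=1 RW=1 US=1 PS=0]
  L3: frame=0x61 idx=24 entry=0x62007 [P=1 RW=1 US=1 PS=0]
  ⇒ phys 0x62E6A  [4 reads]

Entries read for #3: 4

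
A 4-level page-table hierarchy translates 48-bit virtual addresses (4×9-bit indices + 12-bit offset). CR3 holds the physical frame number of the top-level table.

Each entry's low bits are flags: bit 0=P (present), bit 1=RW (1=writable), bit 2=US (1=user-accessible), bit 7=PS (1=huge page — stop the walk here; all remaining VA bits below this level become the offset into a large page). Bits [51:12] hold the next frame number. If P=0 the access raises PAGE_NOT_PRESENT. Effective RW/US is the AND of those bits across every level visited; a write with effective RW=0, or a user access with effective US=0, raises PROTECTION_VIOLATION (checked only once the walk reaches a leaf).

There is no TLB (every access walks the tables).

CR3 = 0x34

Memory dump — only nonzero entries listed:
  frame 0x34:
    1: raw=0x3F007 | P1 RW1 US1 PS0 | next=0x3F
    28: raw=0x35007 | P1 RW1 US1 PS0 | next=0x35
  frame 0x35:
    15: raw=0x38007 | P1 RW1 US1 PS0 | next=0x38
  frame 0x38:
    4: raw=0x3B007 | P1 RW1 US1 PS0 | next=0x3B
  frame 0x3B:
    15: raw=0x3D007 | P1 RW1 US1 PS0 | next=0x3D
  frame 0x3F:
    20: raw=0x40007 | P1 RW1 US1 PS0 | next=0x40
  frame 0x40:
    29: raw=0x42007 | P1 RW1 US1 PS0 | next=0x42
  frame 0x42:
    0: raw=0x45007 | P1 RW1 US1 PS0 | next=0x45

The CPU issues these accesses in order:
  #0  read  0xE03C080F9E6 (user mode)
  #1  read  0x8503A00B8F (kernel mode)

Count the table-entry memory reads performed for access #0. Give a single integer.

Per-access translation:
#0 VA=0xE03C080F9E6 (r,user):
  L0: frame=0x34 idx=28 entry=0x35007 [P=1 RW=1 US=1 PS=0]
  L1: frame=0x35 idx=15 entry=0x38007 [P=1 RW=1 US=1 PS=0]
  L2: frame=0x38 idx=4 entry=0x3B007 [P=1 RW=1 US=1 PS=0]
  L3: frame=0x3B idx=15 entry=0x3D007 [P=1 RW=1 US=1 PS=0]
  ✓ 0x3D9E6  — 4 lookups
#1 VA=0x8503A00B8F (r,kernel):
  L0: frame=0x34 idx=1 entry=0x3F007 [P=1 RW=1 US=1 PS=0]
  L1: frame=0x3F idx=20 entry=0x40007 [P=1 RW=1 US=1 PS=0]
  L2: frame=0x40 idx=29 entry=0x42007 [P=1 RW=1 US=1 PS=0]
  L3: frame=0x42 idx=0 entry=0x45007 [P=1 RW=1 US=1 PS=0]
  ✓ 0x45B8F  — 4 lookups

Entries read for #0: 4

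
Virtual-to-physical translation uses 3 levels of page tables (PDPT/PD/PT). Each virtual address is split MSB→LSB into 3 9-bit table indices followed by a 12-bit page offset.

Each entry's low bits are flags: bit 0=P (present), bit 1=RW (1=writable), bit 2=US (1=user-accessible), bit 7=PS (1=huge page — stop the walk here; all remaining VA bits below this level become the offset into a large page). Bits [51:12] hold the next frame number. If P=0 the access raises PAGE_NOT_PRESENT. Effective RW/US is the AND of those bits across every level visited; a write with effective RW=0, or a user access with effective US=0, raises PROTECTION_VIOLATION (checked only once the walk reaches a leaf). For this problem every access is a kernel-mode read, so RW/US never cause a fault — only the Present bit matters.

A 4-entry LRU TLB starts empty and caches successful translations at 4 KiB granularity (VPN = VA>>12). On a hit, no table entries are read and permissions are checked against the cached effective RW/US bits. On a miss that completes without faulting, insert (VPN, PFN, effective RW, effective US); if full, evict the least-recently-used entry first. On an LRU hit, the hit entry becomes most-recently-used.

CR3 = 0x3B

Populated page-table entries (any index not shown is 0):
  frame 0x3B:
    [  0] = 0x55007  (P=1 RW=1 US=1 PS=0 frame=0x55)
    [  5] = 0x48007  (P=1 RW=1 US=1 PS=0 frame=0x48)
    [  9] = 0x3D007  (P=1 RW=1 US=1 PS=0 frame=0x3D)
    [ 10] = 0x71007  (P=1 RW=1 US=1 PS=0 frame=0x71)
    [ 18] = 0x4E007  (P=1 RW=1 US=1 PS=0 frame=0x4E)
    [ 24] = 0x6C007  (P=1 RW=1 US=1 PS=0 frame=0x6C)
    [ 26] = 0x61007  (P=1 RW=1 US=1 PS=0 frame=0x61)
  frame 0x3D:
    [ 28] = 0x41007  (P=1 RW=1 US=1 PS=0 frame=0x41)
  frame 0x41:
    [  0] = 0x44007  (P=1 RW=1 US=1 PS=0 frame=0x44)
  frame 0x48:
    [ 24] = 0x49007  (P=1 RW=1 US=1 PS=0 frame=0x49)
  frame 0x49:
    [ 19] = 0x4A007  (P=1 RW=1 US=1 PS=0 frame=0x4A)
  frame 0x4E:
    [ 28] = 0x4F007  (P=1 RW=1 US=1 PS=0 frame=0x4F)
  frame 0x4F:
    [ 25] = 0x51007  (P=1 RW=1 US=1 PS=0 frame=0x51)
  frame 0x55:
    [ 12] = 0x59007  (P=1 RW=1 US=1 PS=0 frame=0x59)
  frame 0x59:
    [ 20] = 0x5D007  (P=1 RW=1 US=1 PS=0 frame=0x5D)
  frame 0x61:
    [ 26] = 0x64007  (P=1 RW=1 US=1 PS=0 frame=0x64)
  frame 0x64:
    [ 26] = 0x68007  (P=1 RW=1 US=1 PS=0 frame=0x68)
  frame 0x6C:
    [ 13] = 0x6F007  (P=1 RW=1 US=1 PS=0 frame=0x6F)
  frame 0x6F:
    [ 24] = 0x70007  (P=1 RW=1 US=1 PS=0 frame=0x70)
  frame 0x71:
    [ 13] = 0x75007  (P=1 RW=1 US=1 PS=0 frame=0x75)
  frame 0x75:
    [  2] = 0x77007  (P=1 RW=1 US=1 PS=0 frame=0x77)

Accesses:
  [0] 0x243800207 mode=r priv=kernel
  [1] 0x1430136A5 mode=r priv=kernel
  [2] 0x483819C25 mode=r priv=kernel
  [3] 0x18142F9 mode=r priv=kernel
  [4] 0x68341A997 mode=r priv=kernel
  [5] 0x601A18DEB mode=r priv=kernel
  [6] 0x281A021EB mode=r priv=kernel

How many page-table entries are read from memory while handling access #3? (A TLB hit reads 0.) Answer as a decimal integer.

Trace:
#0 VA=0x243800207 (r,kernel):
  lvl0: tbl 0x3B, slot 9 ⇒ 0x3D007 (P1/RW1/US1/PS0)
  lvl1: tbl 0x3D, slot 28 ⇒ 0x41007 (P1/RW1/US1/PS0)
  lvl2: tbl 0x41, slot 0 ⇒ 0x44007 (P1/RW1/US1/PS0)
  ⇒ phys 0x44207  [3 reads]
#1 VA=0x1430136A5 (r,kernel):
  lvl0: tbl 0x3B, slot 5 ⇒ 0x48007 (P1/RW1/US1/PS0)
  lvl1: tbl 0x48, slot 24 ⇒ 0x49007 (P1/RW1/US1/PS0)
  lvl2: tbl 0x49, slot 19 ⇒ 0x4A007 (P1/RW1/US1/PS0)
  ⇒ phys 0x4A6A5  [3 reads]
#2 VA=0x483819C25 (r,kernel):
  lvl0: tbl 0x3B, slot 18 ⇒ 0x4E007 (P1/RW1/US1/PS0)
  lvl1: tbl 0x4E, slot 28 ⇒ 0x4F007 (P1/RW1/US1/PS0)
  lvl2: tbl 0x4F, slot 25 ⇒ 0x51007 (P1/RW1/US1/PS0)
  ⇒ phys 0x51C25  [3 reads]
#3 VA=0x18142F9 (r,kernel):
  lvl0: tbl 0x3B, slot 0 ⇒ 0x55007 (P1/RW1/US1/PS0)
  lvl1: tbl 0x55, slot 12 ⇒ 0x59007 (P1/RW1/US1/PS0)
  lvl2: tbl 0x59, slot 20 ⇒ 0x5D007 (P1/RW1/US1/PS0)
  ⇒ phys 0x5D2F9  [3 reads]
#4 VA=0x68341A997 (r,kernel):
  lvl0: tbl 0x3B, slot 26 ⇒ 0x61007 (P1/RW1/US1/PS0)
  lvl1: tbl 0x61, slot 26 ⇒ 0x64007 (P1/RW1/US1/PS0)
  lvl2: tbl 0x64, slot 26 ⇒ 0x68007 (P1/RW1/US1/PS0)
  ⇒ phys 0x68997  [3 reads]
#5 VA=0x601A18DEB (r,kernel):
  lvl0: tbl 0x3B, slot 24 ⇒ 0x6C007 (P1/RW1/US1/PS0)
  lvl1: tbl 0x6C, slot 13 ⇒ 0x6F007 (P1/RW1/US1/PS0)
  lvl2: tbl 0x6F, slot 24 ⇒ 0x70007 (P1/RW1/US1/PS0)
  ⇒ phys 0x70DEB  [3 reads]
#6 VA=0x281A021EB (r,kernel):
  lvl0: tbl 0x3B, slot 10 ⇒ 0x71007 (P1/RW1/US1/PS0)
  lvl1: tbl 0x71, slot 13 ⇒ 0x75007 (P1/RW1/US1/PS0)
  lvl2: tbl 0x75, slot 2 ⇒ 0x77007 (P1/RW1/US1/PS0)
  ⇒ phys 0x771EB  [3 reads]

Entries read for #3: 3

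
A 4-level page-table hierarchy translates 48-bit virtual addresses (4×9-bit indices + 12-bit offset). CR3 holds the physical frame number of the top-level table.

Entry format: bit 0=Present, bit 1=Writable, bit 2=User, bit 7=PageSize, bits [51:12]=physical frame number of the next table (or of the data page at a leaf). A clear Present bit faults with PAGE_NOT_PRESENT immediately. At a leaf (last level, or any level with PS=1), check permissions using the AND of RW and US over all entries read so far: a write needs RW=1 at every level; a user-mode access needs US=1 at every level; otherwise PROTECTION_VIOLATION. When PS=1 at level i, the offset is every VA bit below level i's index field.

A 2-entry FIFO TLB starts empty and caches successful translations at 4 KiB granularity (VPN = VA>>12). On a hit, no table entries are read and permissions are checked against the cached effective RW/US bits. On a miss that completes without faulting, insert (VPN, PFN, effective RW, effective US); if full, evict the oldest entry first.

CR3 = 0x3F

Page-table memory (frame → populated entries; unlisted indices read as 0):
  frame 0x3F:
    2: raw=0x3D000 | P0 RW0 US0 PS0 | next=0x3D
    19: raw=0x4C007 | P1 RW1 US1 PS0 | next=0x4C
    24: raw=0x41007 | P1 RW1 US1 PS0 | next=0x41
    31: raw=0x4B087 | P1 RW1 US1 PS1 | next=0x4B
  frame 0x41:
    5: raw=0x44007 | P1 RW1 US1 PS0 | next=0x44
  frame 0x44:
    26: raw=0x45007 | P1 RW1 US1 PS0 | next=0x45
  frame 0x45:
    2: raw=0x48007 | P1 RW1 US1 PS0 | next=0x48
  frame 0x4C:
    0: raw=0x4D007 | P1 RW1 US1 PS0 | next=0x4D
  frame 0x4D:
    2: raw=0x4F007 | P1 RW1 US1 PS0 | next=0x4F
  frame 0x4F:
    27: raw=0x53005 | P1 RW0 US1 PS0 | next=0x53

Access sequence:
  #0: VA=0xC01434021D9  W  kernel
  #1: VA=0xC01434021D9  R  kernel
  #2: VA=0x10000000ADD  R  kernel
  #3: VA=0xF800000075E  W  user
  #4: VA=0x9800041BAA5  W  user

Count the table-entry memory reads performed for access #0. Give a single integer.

Walk each access:
#0 VA=0xC01434021D9 (w,kernel):
  L0: frame=0x3F idx=24 entry=0x41007 [P=1 RW=1 US=1 PS=0]
  L1: frame=0x41 idx=5 entry=0x44007 [P=1 RW=1 US=1 PS=0]
  L2: frame=0x44 idx=26 entry=0x45007 [P=1 RW=1 US=1 PS=0]
  L3: frame=0x45 idx=2 entry=0x48007 [P=1 RW=1 US=1 PS=0]
  ✓ 0x481D9  — 4 lookups
#1 VA=0xC01434021D9 (r,kernel):
  TLB hit vpn=0xC0143402 → PA=0x481D9
#2 VA=0x10000000ADD (r,kernel):
  L0: frame=0x3F idx=2 entry=0x3D000 [P=0 RW=0 US=0 PS=0]
  ⇒ fault: PAGE_NOT_PRESENT  — 1 lookups
#3 VA=0xF800000075E (w,user):
  L0: frame=0x3F idx=31 entry=0x4B087 [P=1 RW=1 US=1 PS=1]
  ✓ 0x4B75E (huge @L0)  — 1 lookups
#4 VA=0x9800041BAA5 (w,user):
  L0: frame=0x3F idx=19 entry=0x4C007 [P=1 RW=1 US=1 PS=0]
  L1: frame=0x4C idx=0 entry=0x4D007 [P=1 RW=1 US=1 PS=0]
  L2: frame=0x4D idx=2 entry=0x4F007 [P=1 RW=1 US=1 PS=0]
  L3: frame=0x4F idx=27 entry=0x53005 [P=1 RW=0 US=1 PS=0]
  ⇒ fault: PROTECTION_VIOLATION  — 4 lookups

Entries read for #0: 4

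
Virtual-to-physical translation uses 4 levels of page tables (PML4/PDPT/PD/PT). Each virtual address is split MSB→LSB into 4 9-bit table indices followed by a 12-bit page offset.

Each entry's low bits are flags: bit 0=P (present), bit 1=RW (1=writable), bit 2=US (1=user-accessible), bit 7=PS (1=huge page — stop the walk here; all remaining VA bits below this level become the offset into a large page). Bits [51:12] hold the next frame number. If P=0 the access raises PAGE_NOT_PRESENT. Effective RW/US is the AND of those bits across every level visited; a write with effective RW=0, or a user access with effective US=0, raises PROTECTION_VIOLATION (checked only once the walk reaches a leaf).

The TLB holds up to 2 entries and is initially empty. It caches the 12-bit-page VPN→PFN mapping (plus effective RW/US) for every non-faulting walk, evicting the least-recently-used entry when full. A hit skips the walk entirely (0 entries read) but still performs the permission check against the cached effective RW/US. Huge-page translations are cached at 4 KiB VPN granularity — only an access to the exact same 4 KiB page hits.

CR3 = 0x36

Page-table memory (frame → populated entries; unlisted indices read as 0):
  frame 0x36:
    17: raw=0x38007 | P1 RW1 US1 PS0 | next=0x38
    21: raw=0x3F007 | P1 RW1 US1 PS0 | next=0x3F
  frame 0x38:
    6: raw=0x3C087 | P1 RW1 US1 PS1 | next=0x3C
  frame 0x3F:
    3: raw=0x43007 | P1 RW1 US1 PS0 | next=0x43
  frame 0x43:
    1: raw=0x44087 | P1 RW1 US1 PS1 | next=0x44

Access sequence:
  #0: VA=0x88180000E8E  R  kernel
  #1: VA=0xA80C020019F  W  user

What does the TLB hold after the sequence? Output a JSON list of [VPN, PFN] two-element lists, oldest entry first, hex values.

Trace:
#0 VA=0x88180000E8E (r,kernel):
  L0 @0x36[17] → 0x38007  P=1,RW=1,US=1,PS=0
  L1 @0x38[6] → 0x3C087  P=1,RW=1,US=1,PS=1
  → PA=0x3CE8E (huge @L1)  (2 entries read)
#1 VA=0xA80C020019F (w,user):
  L0 @0x36[21] → 0x3F007  P=1,RW=1,US=1,PS=0
  L1 @0x3F[3] → 0x43007  P=1,RW=1,US=1,PS=0
  L2 @0x43[1] → 0x44087  P=1,RW=1,US=1,PS=1
  → PA=0x4419F (huge @L2)  (3 entries read)

TLB: [["0x88180000", "0x3C"], ["0xA80C0200", "0x44"]]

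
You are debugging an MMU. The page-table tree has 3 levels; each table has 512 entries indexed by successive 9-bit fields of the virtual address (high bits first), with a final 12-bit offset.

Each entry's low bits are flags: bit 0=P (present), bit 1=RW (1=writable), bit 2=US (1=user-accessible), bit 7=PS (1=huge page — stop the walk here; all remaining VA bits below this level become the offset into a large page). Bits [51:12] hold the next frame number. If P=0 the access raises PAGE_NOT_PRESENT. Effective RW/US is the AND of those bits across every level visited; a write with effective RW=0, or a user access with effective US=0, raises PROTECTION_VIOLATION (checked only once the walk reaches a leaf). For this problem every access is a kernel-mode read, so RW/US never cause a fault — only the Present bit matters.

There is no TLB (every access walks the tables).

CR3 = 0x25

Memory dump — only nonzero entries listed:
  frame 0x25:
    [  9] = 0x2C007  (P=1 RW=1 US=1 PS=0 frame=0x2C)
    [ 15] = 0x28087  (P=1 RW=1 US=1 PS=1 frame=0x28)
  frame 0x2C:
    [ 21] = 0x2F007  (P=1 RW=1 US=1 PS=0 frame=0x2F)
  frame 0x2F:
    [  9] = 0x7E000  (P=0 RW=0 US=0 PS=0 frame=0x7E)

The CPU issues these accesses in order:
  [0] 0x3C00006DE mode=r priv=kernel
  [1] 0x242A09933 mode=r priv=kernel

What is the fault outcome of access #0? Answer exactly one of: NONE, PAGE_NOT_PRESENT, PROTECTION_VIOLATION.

Walk each access:
#0 VA=0x3C00006DE (r,kernel):
  [0] read 0x25 idx=15: raw=0x28087 flags P=1 W=1 U=1 S=1
  ⇒ phys 0x286DE (huge @L0)  [1 reads]
#1 VA=0x242A09933 (r,kernel):
  [0] read 0x25 idx=9: raw=0x2C007 flags P=1 W=1 U=1 S=0
  [1] read 0x2C idx=21: raw=0x2F007 flags P=1 W=1 U=1 S=0
  [2] read 0x2F idx=9: raw=0x7E000 flags P=0 W=0 U=0 S=0
  ✗ PAGE_NOT_PRESENT  [3 reads]

Access #0 fault: NONE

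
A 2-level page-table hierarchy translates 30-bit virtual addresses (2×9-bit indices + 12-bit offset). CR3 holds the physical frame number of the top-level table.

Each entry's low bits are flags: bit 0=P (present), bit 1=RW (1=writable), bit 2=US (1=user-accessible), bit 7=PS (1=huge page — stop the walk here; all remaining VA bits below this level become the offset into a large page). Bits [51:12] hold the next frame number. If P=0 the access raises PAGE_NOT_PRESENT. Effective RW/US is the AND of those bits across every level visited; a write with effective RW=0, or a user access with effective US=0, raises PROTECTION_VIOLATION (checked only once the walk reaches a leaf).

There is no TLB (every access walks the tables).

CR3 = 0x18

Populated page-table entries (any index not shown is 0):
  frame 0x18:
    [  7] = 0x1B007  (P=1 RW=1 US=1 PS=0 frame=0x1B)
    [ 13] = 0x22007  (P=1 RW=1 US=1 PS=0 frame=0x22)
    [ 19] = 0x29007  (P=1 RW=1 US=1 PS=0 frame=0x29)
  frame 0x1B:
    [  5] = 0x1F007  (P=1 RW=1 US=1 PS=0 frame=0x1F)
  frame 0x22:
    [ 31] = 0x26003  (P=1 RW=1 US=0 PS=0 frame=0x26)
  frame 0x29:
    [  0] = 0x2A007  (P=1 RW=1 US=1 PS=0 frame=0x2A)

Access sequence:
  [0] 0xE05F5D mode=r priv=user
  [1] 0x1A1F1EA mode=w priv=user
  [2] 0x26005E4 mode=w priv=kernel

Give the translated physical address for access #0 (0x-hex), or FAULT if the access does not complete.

Walk each access:
#0 VA=0xE05F5D (r,user):
  L0 @0x18[7] → 0x1B007  P=1,RW=1,US=1,PS=0
  L1 @0x1B[5] → 0x1F007  P=1,RW=1,US=1,PS=0
  ✓ 0x1FF5D  — 2 lookups
#1 VA=0x1A1F1EA (w,user):
  L0 @0x18[13] → 0x22007  P=1,RW=1,US=1,PS=0
  L1 @0x22[31] → 0x26003  P=1,RW=1,US=0,PS=0
  ⇒ fault: PROTECTION_VIOLATION  — 2 lookups
#2 VA=0x26005E4 (w,kernel):
  L0 @0x18[19] → 0x29007  P=1,RW=1,US=1,PS=0
  L1 @0x29[0] → 0x2A007  P=1,RW=1,US=1,PS=0
  ✓ 0x2A5E4  — 2 lookups

Access #0 PA: 0x1FF5D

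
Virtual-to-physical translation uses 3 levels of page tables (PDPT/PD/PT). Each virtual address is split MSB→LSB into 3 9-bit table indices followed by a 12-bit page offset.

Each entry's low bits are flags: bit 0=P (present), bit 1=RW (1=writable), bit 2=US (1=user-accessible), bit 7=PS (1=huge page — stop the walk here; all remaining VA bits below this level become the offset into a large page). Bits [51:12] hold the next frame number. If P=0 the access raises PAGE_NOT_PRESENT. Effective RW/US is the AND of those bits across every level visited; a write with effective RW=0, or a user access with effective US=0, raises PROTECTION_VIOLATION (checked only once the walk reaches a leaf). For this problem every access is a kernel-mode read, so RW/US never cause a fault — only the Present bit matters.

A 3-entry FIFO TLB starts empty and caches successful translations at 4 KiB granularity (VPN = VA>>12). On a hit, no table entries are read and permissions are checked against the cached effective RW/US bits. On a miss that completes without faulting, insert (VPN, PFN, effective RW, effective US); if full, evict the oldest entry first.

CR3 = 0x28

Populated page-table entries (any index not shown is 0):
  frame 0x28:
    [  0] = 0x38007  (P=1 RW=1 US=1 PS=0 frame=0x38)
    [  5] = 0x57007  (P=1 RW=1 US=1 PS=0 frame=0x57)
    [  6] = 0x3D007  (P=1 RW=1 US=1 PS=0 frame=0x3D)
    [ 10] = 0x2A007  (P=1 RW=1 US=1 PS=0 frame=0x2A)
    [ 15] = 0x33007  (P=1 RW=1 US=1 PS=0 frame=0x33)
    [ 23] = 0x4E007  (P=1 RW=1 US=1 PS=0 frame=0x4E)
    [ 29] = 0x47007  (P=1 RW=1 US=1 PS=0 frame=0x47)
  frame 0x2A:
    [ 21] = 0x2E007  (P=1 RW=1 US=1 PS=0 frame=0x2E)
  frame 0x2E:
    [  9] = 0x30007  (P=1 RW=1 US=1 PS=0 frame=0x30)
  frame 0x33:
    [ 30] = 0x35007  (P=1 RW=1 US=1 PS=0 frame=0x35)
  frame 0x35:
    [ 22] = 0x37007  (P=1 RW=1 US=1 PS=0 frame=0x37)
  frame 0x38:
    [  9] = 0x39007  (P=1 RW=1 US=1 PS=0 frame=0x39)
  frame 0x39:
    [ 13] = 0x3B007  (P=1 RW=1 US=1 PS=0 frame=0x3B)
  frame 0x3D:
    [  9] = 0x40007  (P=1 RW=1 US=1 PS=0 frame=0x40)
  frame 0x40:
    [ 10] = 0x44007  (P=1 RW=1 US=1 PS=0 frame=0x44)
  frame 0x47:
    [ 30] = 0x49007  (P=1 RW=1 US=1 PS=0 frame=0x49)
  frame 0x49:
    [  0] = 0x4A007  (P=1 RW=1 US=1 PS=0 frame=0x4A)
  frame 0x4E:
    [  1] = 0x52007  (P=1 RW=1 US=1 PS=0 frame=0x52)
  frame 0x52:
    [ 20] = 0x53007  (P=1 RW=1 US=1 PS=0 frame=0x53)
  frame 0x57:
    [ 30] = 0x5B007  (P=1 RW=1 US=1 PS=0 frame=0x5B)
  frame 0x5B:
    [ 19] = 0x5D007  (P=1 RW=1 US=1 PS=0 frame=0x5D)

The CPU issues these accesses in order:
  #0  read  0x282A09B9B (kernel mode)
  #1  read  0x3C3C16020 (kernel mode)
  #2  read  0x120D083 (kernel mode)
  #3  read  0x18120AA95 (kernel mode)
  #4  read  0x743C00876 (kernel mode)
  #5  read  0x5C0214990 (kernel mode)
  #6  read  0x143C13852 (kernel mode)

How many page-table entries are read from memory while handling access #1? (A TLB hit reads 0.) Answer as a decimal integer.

Trace:
#0 VA=0x282A09B9B (r,kernel):
  lvl0: tbl 0x28, slot 10 ⇒ 0x2A007 (P1/RW1/US1/PS0)
  lvl1: tbl 0x2A, slot 21 ⇒ 0x2E007 (P1/RW1/US1/PS0)
  lvl2: tbl 0x2E, slot 9 ⇒ 0x30007 (P1/RW1/US1/PS0)
  → PA=0x30B9B  (3 entries read)
#1 VA=0x3C3C16020 (r,kernel):
  lvl0: tbl 0x28, slot 15 ⇒ 0x33007 (P1/RW1/US1/PS0)
  lvl1: tbl 0x33, slot 30 ⇒ 0x35007 (P1/RW1/US1/PS0)
  lvl2: tbl 0x35, slot 22 ⇒ 0x37007 (P1/RW1/US1/PS0)
  → PA=0x37020  (3 entries read)
#2 VA=0x120D083 (r,kernel):
  lvl0: tbl 0x28, slot 0 ⇒ 0x38007 (P1/RW1/US1/PS0)
  lvl1: tbl 0x38, slot 9 ⇒ 0x39007 (P1/RW1/US1/PS0)
  lvl2: tbl 0x39, slot 13 ⇒ 0x3B007 (P1/RW1/US1/PS0)
  → PA=0x3B083  (3 entries read)
#3 VA=0x18120AA95 (r,kernel):
  lvl0: tbl 0x28, slot 6 ⇒ 0x3D007 (P1/RW1/US1/PS0)
  lvl1: tbl 0x3D, slot 9 ⇒ 0x40007 (P1/RW1/US1/PS0)
  lvl2: tbl 0x40, slot 10 ⇒ 0x44007 (P1/RW1/US1/PS0)
  → PA=0x44A95  (3 entries read)
#4 VA=0x743C00876 (r,kernel):
  lvl0: tbl 0x28, slot 29 ⇒ 0x47007 (P1/RW1/US1/PS0)
  lvl1: tbl 0x47, slot 30 ⇒ 0x49007 (P1/RW1/US1/PS0)
  lvl2: tbl 0x49, slot 0 ⇒ 0x4A007 (P1/RW1/US1/PS0)
  → PA=0x4A876  (3 entries read)
#5 VA=0x5C0214990 (r,kernel):
  lvl0: tbl 0x28, slot 23 ⇒ 0x4E007 (P1/RW1/US1/PS0)
  lvl1: tbl 0x4E, slot 1 ⇒ 0x52007 (P1/RW1/US1/PS0)
  lvl2: tbl 0x52, slot 20 ⇒ 0x53007 (P1/RW1/US1/PS0)
  → PA=0x53990  (3 entries read)
#6 VA=0x143C13852 (r,kernel):
  lvl0: tbl 0x28, slot 5 ⇒ 0x57007 (P1/RW1/US1/PS0)
  lvl1: tbl 0x57, slot 30 ⇒ 0x5B007 (P1/RW1/US1/PS0)
  lvl2: tbl 0x5B, slot 19 ⇒ 0x5D007 (P1/RW1/US1/PS0)
  → PA=0x5D852  (3 entries read)

Entries read for #1: 3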